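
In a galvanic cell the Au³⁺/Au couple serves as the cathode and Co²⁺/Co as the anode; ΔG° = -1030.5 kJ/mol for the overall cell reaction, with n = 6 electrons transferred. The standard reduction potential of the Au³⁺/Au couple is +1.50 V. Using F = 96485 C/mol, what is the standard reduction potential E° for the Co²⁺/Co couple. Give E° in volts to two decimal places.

E°cell = −ΔG°/(nF) = −(-1030.5×10³)/((6)(96485)) = +1.780 V.
Since Au³⁺/Au is the cathode and Co²⁺/Co the anode, E°cell = E°(Au³⁺/Au) − E°(Co²⁺/Co).
So E°(Co²⁺/Co) = E°(Au³⁺/Au) − E°cell = (+1.50) − (+1.780) = -0.28 V.

-0.28 V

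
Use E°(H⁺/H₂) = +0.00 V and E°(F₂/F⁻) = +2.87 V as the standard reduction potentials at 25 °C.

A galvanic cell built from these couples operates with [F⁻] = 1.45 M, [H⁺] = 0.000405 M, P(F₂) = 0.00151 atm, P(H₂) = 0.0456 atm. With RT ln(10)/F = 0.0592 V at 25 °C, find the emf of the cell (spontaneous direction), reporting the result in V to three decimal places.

F₂/F⁻ is the cathode (higher E°), H⁺/H₂ the anode: E°cell = +2.87 − (+0.00) = +2.87 V, n = 2.
Overall: F₂(g) + H₂(g) → 2 F⁻(aq) + 2 H⁺(aq)
Q = [F⁻]^2·[H⁺]^2 / (P(F₂)·P(H₂)); log Q = -2.300.
E = E° − (0.0592/n) log Q = +2.87 − (0.0592/2)(-2.300) = +2.938 V.

+2.938 V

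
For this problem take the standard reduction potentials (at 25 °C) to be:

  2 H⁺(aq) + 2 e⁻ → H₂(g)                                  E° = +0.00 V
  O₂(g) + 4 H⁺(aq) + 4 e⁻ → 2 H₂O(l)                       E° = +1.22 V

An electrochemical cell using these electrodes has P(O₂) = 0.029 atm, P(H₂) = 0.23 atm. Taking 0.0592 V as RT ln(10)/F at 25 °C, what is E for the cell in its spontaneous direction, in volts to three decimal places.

O₂/H₂O is the cathode (higher E°), H⁺/H₂ the anode: E°cell = +1.22 − (+0.00) = +1.22 V, n = 4.
Overall: O₂(g) + 2 H₂(g) → 2 H₂O(l)
Q = 1 / (P(O₂)·P(H₂)^2); log Q = 2.814.
E = E° − (0.0592/n) log Q = +1.22 − (0.0592/4)(2.814) = +1.178 V.

+1.178 V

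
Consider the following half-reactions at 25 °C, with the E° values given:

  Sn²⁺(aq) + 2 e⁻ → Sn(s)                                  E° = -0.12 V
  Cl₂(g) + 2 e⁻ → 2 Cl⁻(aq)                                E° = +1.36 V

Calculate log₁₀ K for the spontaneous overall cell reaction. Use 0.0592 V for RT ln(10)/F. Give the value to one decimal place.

Cathode: Cl₂/Cl⁻; anode: Sn²⁺/Sn. E°cell = +1.48 V, n = 2.
log K = nE°cell / 0.0592 = (2)(+1.48) / 0.0592 = 50.0.

50.0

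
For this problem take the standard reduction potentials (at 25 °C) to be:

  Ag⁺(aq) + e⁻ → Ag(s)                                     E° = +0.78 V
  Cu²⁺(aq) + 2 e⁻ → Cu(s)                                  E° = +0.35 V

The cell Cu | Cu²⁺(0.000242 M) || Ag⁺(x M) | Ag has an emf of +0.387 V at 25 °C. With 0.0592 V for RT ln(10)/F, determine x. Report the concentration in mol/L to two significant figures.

0.0029 M

Ag⁺/Ag is the cathode, Cu²⁺/Cu the anode: E°cell = +0.43 V, n = 2.
Overall reaction: 2 Ag⁺(aq) + Cu(s) → 2 Ag(s) + Cu²⁺(aq); Q = [Cu²⁺]^1/[Ag⁺]^2.
From E = E° − (0.0592/n) log Q: log Q = (E° − E)·n/0.0592 = (+0.43 − (+0.387))·2/0.0592 = 1.4527.
So 2·log[Ag⁺] = 1·log(0.000242) − log Q = -3.6162 − (1.4527) = -5.0689; log[Ag⁺] = -5.0689 / 2 = -2.5345; [Ag⁺] = 10^(-2.5345) ≈ 0.0029 M.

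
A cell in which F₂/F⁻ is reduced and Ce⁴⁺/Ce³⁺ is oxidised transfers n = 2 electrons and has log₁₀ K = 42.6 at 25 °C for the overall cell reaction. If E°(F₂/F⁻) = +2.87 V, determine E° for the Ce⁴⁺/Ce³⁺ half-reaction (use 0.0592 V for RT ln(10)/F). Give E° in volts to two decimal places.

E°cell = (0.0592/n)·log K = (0.0592/2)(42.6) = +1.261 V.
Since F₂/F⁻ is the cathode and Ce⁴⁺/Ce³⁺ the anode, E°cell = E°(F₂/F⁻) − E°(Ce⁴⁺/Ce³⁺).
So E°(Ce⁴⁺/Ce³⁺) = E°(F₂/F⁻) − E°cell = (+2.87) − (+1.261) = +1.61 V.

+1.61 V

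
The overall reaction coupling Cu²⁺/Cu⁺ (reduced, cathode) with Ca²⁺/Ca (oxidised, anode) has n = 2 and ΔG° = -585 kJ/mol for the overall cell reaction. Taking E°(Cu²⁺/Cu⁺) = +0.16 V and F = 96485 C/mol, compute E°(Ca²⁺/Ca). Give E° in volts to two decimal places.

-2.87 V

E°cell = −ΔG°/(nF) = −(-585×10³)/((2)(96485)) = +3.032 V.
Since Cu²⁺/Cu⁺ is the cathode and Ca²⁺/Ca the anode, E°cell = E°(Cu²⁺/Cu⁺) − E°(Ca²⁺/Ca).
So E°(Ca²⁺/Ca) = E°(Cu²⁺/Cu⁺) − E°cell = (+0.16) − (+3.032) = -2.87 V.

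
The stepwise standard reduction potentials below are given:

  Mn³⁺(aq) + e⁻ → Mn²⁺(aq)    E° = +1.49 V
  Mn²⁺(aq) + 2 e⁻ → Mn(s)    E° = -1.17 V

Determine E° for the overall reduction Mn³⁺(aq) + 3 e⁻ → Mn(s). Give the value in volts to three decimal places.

-0.283 V

Adding the free-energy changes (−nFE°) of the two steps gives −n₃FE°₃ = −n₁FE°₁ − n₂FE°₂.
E°₃ = (1×+1.49 + 2×-1.17) / 3 = (-0.850) / 3 = -0.283 V.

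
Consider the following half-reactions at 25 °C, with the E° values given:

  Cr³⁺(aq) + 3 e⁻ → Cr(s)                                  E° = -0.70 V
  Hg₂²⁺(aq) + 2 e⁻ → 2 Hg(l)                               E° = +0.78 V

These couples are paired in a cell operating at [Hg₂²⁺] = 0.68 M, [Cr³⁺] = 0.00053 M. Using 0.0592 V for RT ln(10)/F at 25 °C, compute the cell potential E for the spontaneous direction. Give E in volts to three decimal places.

Hg₂²⁺/Hg is the cathode (higher E°), Cr³⁺/Cr the anode: E°cell = +0.78 − (-0.70) = +1.48 V, n = 6.
Overall: 3 Hg₂²⁺(aq) + 2 Cr(s) → 6 Hg(l) + 2 Cr³⁺(aq)
Q = [Cr³⁺]^2 / ([Hg₂²⁺]^3); log Q = -6.049.
E = E° − (0.0592/n) log Q = +1.48 − (0.0592/6)(-6.049) = +1.540 V.

+1.540 V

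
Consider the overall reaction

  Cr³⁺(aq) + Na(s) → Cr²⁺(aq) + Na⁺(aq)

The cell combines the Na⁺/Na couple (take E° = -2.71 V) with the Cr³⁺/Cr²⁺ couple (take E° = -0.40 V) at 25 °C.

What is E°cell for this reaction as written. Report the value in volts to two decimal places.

+2.31 V

The Cr³⁺/Cr²⁺ couple has the higher reduction potential, so it is the cathode; Na⁺/Na is oxidised at the anode.
E°cell = E°(cathode) − E°(anode) = (-0.40) − (-2.71) = +2.31 V.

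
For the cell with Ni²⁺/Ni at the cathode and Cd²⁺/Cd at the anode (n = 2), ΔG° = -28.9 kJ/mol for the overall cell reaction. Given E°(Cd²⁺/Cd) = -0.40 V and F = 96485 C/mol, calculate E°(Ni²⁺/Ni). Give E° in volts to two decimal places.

E°cell = −ΔG°/(nF) = −(-28.9×10³)/((2)(96485)) = +0.150 V.
Since Ni²⁺/Ni is the cathode and Cd²⁺/Cd the anode, E°cell = E°(Ni²⁺/Ni) − E°(Cd²⁺/Cd).
So E°(Ni²⁺/Ni) = E°cell + E°(Cd²⁺/Cd) = +0.150 + (-0.40) = -0.25 V.

-0.25 V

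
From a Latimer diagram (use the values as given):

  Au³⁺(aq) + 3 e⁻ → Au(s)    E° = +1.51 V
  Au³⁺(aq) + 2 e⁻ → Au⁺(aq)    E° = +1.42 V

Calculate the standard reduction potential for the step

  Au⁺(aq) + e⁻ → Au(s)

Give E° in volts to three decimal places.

Sequential free energies add, so n₃E°₃ = n₁E°₁ + n₂E°₂.
With n₃ = 3, and the known step contributing 2×(+1.42) V, the unknown satisfies 1·E° = 3×(+1.51) − 2×(+1.42) = +1.690.
E° = +1.690 / 1 = +1.690 V.

+1.690 V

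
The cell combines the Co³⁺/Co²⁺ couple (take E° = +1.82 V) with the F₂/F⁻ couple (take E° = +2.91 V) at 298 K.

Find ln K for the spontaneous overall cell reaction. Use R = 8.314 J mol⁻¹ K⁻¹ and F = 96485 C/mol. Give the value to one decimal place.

Cathode: F₂/F⁻; anode: Co³⁺/Co²⁺. E°cell = (+2.91) − (+1.82) = +1.09 V, with n = 2.
ΔG° = −nFE° = −RT ln K, so ln K = nFE°/(RT) = (2)(96485)(+1.09) / ((8.314)(298)) = 84.897.

84.9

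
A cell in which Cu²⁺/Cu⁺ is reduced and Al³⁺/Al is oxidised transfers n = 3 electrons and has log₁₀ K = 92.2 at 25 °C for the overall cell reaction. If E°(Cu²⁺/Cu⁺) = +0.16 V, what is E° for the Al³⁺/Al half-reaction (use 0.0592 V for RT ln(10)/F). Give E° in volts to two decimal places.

-1.66 V

E°cell = (0.0592/n)·log K = (0.0592/3)(92.2) = +1.819 V.
Since Cu²⁺/Cu⁺ is the cathode and Al³⁺/Al the anode, E°cell = E°(Cu²⁺/Cu⁺) − E°(Al³⁺/Al).
So E°(Al³⁺/Al) = E°(Cu²⁺/Cu⁺) − E°cell = (+0.16) − (+1.819) = -1.66 V.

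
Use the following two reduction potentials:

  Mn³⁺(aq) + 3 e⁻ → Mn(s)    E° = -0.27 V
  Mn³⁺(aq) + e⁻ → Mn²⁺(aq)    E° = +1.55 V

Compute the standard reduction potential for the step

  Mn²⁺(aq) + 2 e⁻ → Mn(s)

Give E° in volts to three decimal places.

Sequential free energies add, so n₃E°₃ = n₁E°₁ + n₂E°₂.
With n₃ = 3, and the known step contributing 1×(+1.55) V, the unknown satisfies 2·E° = 3×(-0.27) − 1×(+1.55) = -2.360.
E° = -2.360 / 2 = -1.180 V.

-1.180 V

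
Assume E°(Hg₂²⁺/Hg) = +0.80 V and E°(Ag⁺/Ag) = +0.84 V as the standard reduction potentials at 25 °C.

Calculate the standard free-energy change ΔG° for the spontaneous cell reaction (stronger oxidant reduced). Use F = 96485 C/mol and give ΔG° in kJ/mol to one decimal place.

-7.7 kJ/mol

Ag⁺/Ag (E° = +0.84 V) is the cathode; Hg₂²⁺/Hg (E° = +0.80 V) is the anode, so E°cell = +0.04 V.
Balancing electrons gives n = 2 (lcm of 1 and 2).
ΔG° = −nFE° = −(2)(96485)(+0.04) = -7,719 J = -7.7 kJ/mol.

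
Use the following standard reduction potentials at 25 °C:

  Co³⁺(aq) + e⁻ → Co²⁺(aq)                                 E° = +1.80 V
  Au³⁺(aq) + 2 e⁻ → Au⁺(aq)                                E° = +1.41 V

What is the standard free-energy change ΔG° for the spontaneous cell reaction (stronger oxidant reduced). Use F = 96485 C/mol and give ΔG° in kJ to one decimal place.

Co³⁺/Co²⁺ (E° = +1.80 V) is the cathode; Au³⁺/Au⁺ (E° = +1.41 V) is the anode, so E°cell = +0.39 V.
Balancing electrons gives n = 2 (lcm of 1 and 2).
ΔG° = −nFE° = −(2)(96485)(+0.39) = -75,258 J = -75.3 kJ.

-75.3 kJ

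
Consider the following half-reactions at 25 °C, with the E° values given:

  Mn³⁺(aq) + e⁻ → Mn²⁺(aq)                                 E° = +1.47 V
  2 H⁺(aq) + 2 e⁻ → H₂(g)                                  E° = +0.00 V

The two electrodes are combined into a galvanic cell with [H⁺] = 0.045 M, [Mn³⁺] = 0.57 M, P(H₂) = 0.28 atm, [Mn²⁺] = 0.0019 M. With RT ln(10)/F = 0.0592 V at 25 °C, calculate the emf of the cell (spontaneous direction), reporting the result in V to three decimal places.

+1.680 V

Mn³⁺/Mn²⁺ is the cathode (higher E°), H⁺/H₂ the anode: E°cell = +1.47 − (+0.00) = +1.47 V, n = 2.
Overall: 2 Mn³⁺(aq) + H₂(g) → 2 Mn²⁺(aq) + 2 H⁺(aq)
Q = [Mn²⁺]^2·[H⁺]^2 / ([Mn³⁺]^2·P(H₂)); log Q = -7.095.
E = E° − (0.0592/n) log Q = +1.47 − (0.0592/2)(-7.095) = +1.680 V.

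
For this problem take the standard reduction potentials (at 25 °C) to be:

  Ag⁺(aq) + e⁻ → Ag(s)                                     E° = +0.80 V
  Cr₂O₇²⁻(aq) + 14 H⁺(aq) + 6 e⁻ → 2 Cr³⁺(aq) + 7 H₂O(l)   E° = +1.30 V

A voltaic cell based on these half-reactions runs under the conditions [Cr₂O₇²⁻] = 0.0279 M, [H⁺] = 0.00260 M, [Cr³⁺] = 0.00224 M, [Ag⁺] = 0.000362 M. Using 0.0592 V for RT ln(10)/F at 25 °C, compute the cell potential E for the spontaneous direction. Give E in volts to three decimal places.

+0.384 V

Cr₂O₇²⁻/Cr³⁺ is the cathode (higher E°), Ag⁺/Ag the anode: E°cell = +1.30 − (+0.80) = +0.50 V, n = 6.
Overall: Cr₂O₇²⁻(aq) + 14 H⁺(aq) + 6 Ag(s) → 2 Cr³⁺(aq) + 7 H₂O(l) + 6 Ag⁺(aq)
Q = [Cr³⁺]^2·[Ag⁺]^6 / ([Cr₂O₇²⁻]·[H⁺]^14); log Q = 11.798.
E = E° − (0.0592/n) log Q = +0.50 − (0.0592/6)(11.798) = +0.384 V.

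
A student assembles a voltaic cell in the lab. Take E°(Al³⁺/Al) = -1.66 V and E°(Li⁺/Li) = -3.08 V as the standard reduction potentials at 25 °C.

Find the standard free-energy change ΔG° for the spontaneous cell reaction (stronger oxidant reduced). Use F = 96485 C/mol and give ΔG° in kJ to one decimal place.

Al³⁺/Al (E° = -1.66 V) is the cathode; Li⁺/Li (E° = -3.08 V) is the anode, so E°cell = +1.42 V.
Balancing electrons gives n = 3 (lcm of 3 and 1).
ΔG° = −nFE° = −(3)(96485)(+1.42) = -411,026 J = -411.0 kJ.

-411.0 kJ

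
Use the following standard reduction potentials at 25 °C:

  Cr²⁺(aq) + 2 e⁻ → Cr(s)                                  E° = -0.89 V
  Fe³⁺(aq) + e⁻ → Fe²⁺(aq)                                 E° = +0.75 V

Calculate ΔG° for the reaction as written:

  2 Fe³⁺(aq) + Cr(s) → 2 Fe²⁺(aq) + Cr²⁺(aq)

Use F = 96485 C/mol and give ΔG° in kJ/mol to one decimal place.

-316.5 kJ/mol

As written, Fe³⁺/Fe²⁺ is reduced (cathode) and Cr²⁺/Cr is oxidised (anode), so E°cell = (+0.75) − (-0.89) = +1.64 V.
Balancing electrons gives n = 2.
ΔG° = −nFE° = −(2)(96485)(+1.64) = -316,471 J = -316.5 kJ/mol.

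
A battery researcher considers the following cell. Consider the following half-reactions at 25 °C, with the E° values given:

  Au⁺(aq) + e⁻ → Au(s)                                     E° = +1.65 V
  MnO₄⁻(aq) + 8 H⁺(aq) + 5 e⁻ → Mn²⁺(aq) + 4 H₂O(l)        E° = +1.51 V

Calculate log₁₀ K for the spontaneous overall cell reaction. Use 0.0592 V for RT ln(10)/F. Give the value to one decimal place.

Cathode: Au⁺/Au; anode: MnO₄⁻/Mn²⁺. E°cell = +0.14 V, n = 5.
log K = nE°cell / 0.0592 = (5)(+0.14) / 0.0592 = 11.8.

11.8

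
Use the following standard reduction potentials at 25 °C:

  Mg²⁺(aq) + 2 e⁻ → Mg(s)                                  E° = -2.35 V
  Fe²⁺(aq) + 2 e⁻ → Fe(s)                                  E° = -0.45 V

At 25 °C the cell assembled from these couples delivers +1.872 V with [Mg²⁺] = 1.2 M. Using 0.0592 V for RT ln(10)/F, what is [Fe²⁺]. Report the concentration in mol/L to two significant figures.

0.14 M

Fe²⁺/Fe is the cathode, Mg²⁺/Mg the anode: E°cell = +1.90 V, n = 2.
Overall reaction: Fe²⁺(aq) + Mg(s) → Fe(s) + Mg²⁺(aq); Q = [Mg²⁺]^1/[Fe²⁺]^1.
From E = E° − (0.0592/n) log Q: log Q = (E° − E)·n/0.0592 = (+1.90 − (+1.872))·2/0.0592 = 0.9459.
So 1·log[Fe²⁺] = 1·log(1.2) − log Q = 0.0792 − (0.9459) = -0.8667; [Fe²⁺] = 10^(-0.8667) ≈ 0.14 M.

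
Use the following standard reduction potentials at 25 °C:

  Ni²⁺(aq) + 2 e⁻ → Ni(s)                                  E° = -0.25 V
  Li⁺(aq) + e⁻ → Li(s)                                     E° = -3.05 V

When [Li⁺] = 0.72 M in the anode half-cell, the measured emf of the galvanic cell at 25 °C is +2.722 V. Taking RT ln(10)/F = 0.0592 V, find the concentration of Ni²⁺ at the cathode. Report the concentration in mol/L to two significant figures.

Ni²⁺/Ni is the cathode, Li⁺/Li the anode: E°cell = +2.80 V, n = 2.
Overall reaction: Ni²⁺(aq) + 2 Li(s) → Ni(s) + 2 Li⁺(aq); Q = [Li⁺]^2/[Ni²⁺]^1.
From E = E° − (0.0592/n) log Q: log Q = (E° − E)·n/0.0592 = (+2.80 − (+2.722))·2/0.0592 = 2.6351.
So 1·log[Ni²⁺] = 2·log(0.72) − log Q = -0.2853 − (2.6351) = -2.9204; [Ni²⁺] = 10^(-2.9204) ≈ 0.0012 M.

0.0012 M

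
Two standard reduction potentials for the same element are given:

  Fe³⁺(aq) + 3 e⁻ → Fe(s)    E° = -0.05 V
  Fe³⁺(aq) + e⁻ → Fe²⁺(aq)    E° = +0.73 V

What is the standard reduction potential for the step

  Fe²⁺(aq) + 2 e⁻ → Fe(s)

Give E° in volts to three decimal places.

Sequential free energies add, so n₃E°₃ = n₁E°₁ + n₂E°₂.
With n₃ = 3, and the known step contributing 1×(+0.73) V, the unknown satisfies 2·E° = 3×(-0.05) − 1×(+0.73) = -0.880.
E° = -0.880 / 2 = -0.440 V.

-0.440 V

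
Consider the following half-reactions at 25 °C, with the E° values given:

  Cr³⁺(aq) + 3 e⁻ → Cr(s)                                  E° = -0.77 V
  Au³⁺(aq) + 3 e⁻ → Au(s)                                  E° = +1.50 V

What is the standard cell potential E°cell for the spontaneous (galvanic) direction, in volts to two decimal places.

The Au³⁺/Au couple has the higher reduction potential, so it is the cathode; Cr³⁺/Cr is oxidised at the anode.
E°cell = E°(cathode) − E°(anode) = (+1.50) − (-0.77) = +2.27 V.
Since E°cell > 0, the reaction is spontaneous under standard conditions.

+2.27 V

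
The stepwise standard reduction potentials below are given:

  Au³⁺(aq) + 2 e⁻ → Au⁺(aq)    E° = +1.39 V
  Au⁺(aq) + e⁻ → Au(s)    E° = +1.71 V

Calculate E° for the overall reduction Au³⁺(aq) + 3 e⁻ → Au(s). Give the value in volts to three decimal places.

Since ΔG° = −nFE° is additive over sequential reductions, n₃E°₃ = n₁E°₁ + n₂E°₂.
E°₃ = (2×+1.39 + 1×+1.71) / 3 = (+4.490) / 3 = +1.497 V.

+1.497 V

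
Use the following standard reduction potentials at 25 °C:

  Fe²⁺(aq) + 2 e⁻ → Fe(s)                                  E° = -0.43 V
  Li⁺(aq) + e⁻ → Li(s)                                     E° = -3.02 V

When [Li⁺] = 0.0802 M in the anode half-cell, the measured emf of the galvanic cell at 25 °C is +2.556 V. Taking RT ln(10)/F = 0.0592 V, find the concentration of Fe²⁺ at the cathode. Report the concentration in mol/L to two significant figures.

Fe²⁺/Fe is the cathode, Li⁺/Li the anode: E°cell = +2.59 V, n = 2.
Overall reaction: Fe²⁺(aq) + 2 Li(s) → Fe(s) + 2 Li⁺(aq); Q = [Li⁺]^2/[Fe²⁺]^1.
From E = E° − (0.0592/n) log Q: log Q = (E° − E)·n/0.0592 = (+2.59 − (+2.556))·2/0.0592 = 1.1486.
So 1·log[Fe²⁺] = 2·log(0.0802) − log Q = -2.1917 − (1.1486) = -3.3403; [Fe²⁺] = 10^(-3.3403) ≈ 0.00046 M.

0.00046 M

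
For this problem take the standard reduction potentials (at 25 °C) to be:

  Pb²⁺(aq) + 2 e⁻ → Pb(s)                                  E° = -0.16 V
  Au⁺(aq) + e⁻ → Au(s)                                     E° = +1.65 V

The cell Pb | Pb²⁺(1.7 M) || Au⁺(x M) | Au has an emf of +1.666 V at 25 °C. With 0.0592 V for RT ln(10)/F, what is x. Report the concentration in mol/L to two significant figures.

0.0048 M

Au⁺/Au is the cathode, Pb²⁺/Pb the anode: E°cell = +1.81 V, n = 2.
Overall reaction: 2 Au⁺(aq) + Pb(s) → 2 Au(s) + Pb²⁺(aq); Q = [Pb²⁺]^1/[Au⁺]^2.
From E = E° − (0.0592/n) log Q: log Q = (E° − E)·n/0.0592 = (+1.81 − (+1.666))·2/0.0592 = 4.8649.
So 2·log[Au⁺] = 1·log(1.7) − log Q = 0.2304 − (4.8649) = -4.6345; log[Au⁺] = -4.6345 / 2 = -2.3173; [Au⁺] = 10^(-2.3173) ≈ 0.0048 M.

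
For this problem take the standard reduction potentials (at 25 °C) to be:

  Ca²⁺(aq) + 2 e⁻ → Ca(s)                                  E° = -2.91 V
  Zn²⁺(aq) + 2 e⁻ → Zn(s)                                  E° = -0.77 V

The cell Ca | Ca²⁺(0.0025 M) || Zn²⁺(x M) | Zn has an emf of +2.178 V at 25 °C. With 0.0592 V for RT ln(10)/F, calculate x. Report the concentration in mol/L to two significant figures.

Zn²⁺/Zn is the cathode, Ca²⁺/Ca the anode: E°cell = +2.14 V, n = 2.
Overall reaction: Zn²⁺(aq) + Ca(s) → Zn(s) + Ca²⁺(aq); Q = [Ca²⁺]^1/[Zn²⁺]^1.
From E = E° − (0.0592/n) log Q: log Q = (E° − E)·n/0.0592 = (+2.14 − (+2.178))·2/0.0592 = -1.2838.
So 1·log[Zn²⁺] = 1·log(0.0025) − log Q = -2.6021 − (-1.2838) = -1.3183; [Zn²⁺] = 10^(-1.3183) ≈ 0.048 M.

0.048 M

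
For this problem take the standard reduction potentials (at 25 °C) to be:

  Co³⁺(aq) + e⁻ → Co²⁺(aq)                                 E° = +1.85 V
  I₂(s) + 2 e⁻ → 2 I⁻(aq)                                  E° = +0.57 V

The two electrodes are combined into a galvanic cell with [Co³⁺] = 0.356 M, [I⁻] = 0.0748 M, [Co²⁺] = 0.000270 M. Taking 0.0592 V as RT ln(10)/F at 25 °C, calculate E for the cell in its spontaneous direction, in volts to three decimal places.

+1.398 V

Co³⁺/Co²⁺ is the cathode (higher E°), I₂/I⁻ the anode: E°cell = +1.85 − (+0.57) = +1.28 V, n = 2.
Overall: 2 Co³⁺(aq) + 2 I⁻(aq) → 2 Co²⁺(aq) + I₂(s)
Q = [Co²⁺]^2 / ([Co³⁺]^2·[I⁻]^2); log Q = -3.988.
E = E° − (0.0592/n) log Q = +1.28 − (0.0592/2)(-3.988) = +1.398 V.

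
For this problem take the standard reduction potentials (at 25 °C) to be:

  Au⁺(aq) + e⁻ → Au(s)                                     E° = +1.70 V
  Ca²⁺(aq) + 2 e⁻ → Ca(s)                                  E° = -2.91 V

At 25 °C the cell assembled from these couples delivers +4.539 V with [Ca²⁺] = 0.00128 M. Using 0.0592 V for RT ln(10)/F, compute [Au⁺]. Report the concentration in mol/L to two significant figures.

0.0023 M

Au⁺/Au is the cathode, Ca²⁺/Ca the anode: E°cell = +4.61 V, n = 2.
Overall reaction: 2 Au⁺(aq) + Ca(s) → 2 Au(s) + Ca²⁺(aq); Q = [Ca²⁺]^1/[Au⁺]^2.
From E = E° − (0.0592/n) log Q: log Q = (E° − E)·n/0.0592 = (+4.61 − (+4.539))·2/0.0592 = 2.3986.
So 2·log[Au⁺] = 1·log(0.00128) − log Q = -2.8928 − (2.3986) = -5.2914; log[Au⁺] = -5.2914 / 2 = -2.6457; [Au⁺] = 10^(-2.6457) ≈ 0.0023 M.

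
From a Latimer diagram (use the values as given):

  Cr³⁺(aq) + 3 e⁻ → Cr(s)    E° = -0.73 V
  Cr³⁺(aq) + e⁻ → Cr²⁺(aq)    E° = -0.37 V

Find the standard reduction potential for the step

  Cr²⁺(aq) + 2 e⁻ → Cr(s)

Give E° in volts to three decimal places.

-0.910 V

Sequential free energies add, so n₃E°₃ = n₁E°₁ + n₂E°₂.
With n₃ = 3, and the known step contributing 1×(-0.37) V, the unknown satisfies 2·E° = 3×(-0.73) − 1×(-0.37) = -1.820.
E° = -1.820 / 2 = -0.910 V.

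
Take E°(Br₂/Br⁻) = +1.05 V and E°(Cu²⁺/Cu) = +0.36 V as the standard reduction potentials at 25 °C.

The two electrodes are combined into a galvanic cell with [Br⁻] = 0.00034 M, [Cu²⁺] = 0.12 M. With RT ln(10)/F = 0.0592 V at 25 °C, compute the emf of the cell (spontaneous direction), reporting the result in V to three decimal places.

+0.923 V

Br₂/Br⁻ is the cathode (higher E°), Cu²⁺/Cu the anode: E°cell = +1.05 − (+0.36) = +0.69 V, n = 2.
Overall: Br₂(l) + Cu(s) → 2 Br⁻(aq) + Cu²⁺(aq)
Q = [Br⁻]^2·[Cu²⁺]; log Q = -7.858.
E = E° − (0.0592/n) log Q = +0.69 − (0.0592/2)(-7.858) = +0.923 V.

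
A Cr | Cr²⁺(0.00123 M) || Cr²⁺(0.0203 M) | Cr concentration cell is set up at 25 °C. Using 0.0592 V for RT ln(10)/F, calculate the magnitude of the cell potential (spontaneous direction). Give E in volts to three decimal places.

+0.036 V

For a concentration cell E°cell = 0. The 0.0203 M side is the cathode (reduction is favoured where [Cr²⁺] is higher).
With n = 2, E = −(0.0592/2) log([Cr²⁺]ₐₙ/[Cr²⁺]꜀ₐₜ) = −(0.0592/2) log(0.00123/0.0203) = −(0.0592/2)(-1.218) = +0.036 V.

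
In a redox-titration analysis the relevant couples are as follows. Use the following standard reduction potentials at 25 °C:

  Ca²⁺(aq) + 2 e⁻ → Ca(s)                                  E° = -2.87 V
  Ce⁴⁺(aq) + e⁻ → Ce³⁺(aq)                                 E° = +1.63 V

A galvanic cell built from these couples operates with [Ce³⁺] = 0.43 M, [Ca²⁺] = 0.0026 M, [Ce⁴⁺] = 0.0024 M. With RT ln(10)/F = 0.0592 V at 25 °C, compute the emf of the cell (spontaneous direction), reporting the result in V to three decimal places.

Ce⁴⁺/Ce³⁺ is the cathode (higher E°), Ca²⁺/Ca the anode: E°cell = +1.63 − (-2.87) = +4.50 V, n = 2.
Overall: 2 Ce⁴⁺(aq) + Ca(s) → 2 Ce³⁺(aq) + Ca²⁺(aq)
Q = [Ce³⁺]^2·[Ca²⁺] / ([Ce⁴⁺]^2); log Q = 1.921.
E = E° − (0.0592/n) log Q = +4.50 − (0.0592/2)(1.921) = +4.443 V.

+4.443 V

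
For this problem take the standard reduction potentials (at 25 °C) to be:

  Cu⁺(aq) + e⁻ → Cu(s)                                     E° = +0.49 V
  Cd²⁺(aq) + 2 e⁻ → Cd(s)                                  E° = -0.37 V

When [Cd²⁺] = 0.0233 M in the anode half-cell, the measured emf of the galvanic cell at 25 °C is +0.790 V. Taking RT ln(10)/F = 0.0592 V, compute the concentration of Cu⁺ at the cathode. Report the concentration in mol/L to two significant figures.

0.010 M

Cu⁺/Cu is the cathode, Cd²⁺/Cd the anode: E°cell = +0.86 V, n = 2.
Overall reaction: 2 Cu⁺(aq) + Cd(s) → 2 Cu(s) + Cd²⁺(aq); Q = [Cd²⁺]^1/[Cu⁺]^2.
From E = E° − (0.0592/n) log Q: log Q = (E° − E)·n/0.0592 = (+0.86 − (+0.790))·2/0.0592 = 2.3649.
So 2·log[Cu⁺] = 1·log(0.0233) − log Q = -1.6326 − (2.3649) = -3.9975; log[Cu⁺] = -3.9975 / 2 = -1.9988; [Cu⁺] = 10^(-1.9988) ≈ 0.010 M.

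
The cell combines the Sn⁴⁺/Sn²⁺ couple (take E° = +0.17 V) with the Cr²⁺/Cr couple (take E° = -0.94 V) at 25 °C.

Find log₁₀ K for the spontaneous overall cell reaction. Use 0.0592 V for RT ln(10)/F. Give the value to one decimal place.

37.5

Cathode: Sn⁴⁺/Sn²⁺; anode: Cr²⁺/Cr. E°cell = +1.11 V, n = 2.
log K = nE°cell / 0.0592 = (2)(+1.11) / 0.0592 = 37.5.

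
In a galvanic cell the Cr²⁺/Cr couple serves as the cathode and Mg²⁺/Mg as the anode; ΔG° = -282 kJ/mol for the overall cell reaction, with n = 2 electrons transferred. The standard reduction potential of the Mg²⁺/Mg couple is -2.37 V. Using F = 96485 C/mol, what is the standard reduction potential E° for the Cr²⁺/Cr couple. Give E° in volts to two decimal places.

E°cell = −ΔG°/(nF) = −(-282×10³)/((2)(96485)) = +1.461 V.
Since Cr²⁺/Cr is the cathode and Mg²⁺/Mg the anode, E°cell = E°(Cr²⁺/Cr) − E°(Mg²⁺/Mg).
So E°(Cr²⁺/Cr) = E°cell + E°(Mg²⁺/Mg) = +1.461 + (-2.37) = -0.91 V.

-0.91 V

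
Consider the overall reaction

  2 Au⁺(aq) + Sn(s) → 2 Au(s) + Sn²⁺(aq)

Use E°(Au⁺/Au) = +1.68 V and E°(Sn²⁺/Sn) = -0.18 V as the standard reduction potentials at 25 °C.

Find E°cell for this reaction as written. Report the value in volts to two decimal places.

The Au⁺/Au couple has the higher reduction potential, so it is the cathode; Sn²⁺/Sn is oxidised at the anode.
E°cell = E°(cathode) − E°(anode) = (+1.68) − (-0.18) = +1.86 V.
Since E°cell > 0, the reaction is spontaneous under standard conditions.

+1.86 V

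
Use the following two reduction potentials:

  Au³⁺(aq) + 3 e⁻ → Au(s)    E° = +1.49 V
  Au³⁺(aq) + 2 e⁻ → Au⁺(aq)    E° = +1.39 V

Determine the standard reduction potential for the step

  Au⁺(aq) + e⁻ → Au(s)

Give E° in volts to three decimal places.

Sequential free energies add, so n₃E°₃ = n₁E°₁ + n₂E°₂.
With n₃ = 3, and the known step contributing 2×(+1.39) V, the unknown satisfies 1·E° = 3×(+1.49) − 2×(+1.39) = +1.690.
E° = +1.690 / 1 = +1.690 V.

+1.690 V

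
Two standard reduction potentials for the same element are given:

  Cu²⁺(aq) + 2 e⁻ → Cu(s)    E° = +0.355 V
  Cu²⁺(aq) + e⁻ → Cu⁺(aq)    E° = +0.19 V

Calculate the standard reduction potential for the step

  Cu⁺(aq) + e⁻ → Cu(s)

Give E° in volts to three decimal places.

+0.520 V

Sequential free energies add, so n₃E°₃ = n₁E°₁ + n₂E°₂.
With n₃ = 2, and the known step contributing 1×(+0.19) V, the unknown satisfies 1·E° = 2×(+0.355) − 1×(+0.19) = +0.520.
E° = +0.520 / 1 = +0.520 V.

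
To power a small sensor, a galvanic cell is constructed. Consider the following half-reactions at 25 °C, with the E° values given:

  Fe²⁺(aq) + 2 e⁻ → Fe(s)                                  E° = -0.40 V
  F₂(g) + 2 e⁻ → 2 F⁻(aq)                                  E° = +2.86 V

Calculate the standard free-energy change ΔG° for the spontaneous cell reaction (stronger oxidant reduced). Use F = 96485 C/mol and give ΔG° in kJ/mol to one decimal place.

-629.1 kJ/mol

F₂/F⁻ (E° = +2.86 V) is the cathode; Fe²⁺/Fe (E° = -0.40 V) is the anode, so E°cell = +3.26 V.
Balancing electrons gives n = 2 (lcm of 2 and 2).
ΔG° = −nFE° = −(2)(96485)(+3.26) = -629,082 J = -629.1 kJ/mol.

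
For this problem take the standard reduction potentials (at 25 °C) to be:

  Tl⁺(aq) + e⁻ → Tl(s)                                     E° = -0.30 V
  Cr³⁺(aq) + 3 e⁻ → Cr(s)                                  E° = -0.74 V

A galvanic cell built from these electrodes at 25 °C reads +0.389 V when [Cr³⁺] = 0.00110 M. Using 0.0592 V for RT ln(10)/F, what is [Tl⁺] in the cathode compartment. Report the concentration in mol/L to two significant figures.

Tl⁺/Tl is the cathode, Cr³⁺/Cr the anode: E°cell = +0.44 V, n = 3.
Overall reaction: 3 Tl⁺(aq) + Cr(s) → 3 Tl(s) + Cr³⁺(aq); Q = [Cr³⁺]^1/[Tl⁺]^3.
From E = E° − (0.0592/n) log Q: log Q = (E° − E)·n/0.0592 = (+0.44 − (+0.389))·3/0.0592 = 2.5845.
So 3·log[Tl⁺] = 1·log(0.0011) − log Q = -2.9586 − (2.5845) = -5.5431; log[Tl⁺] = -5.5431 / 3 = -1.8477; [Tl⁺] = 10^(-1.8477) ≈ 0.014 M.

0.014 M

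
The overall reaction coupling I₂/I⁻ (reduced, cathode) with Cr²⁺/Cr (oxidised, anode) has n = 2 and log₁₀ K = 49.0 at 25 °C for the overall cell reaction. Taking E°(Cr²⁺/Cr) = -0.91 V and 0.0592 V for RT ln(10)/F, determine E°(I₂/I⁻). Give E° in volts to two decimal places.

E°cell = (0.0592/n)·log K = (0.0592/2)(49.0) = +1.450 V.
Since I₂/I⁻ is the cathode and Cr²⁺/Cr the anode, E°cell = E°(I₂/I⁻) − E°(Cr²⁺/Cr).
So E°(I₂/I⁻) = E°cell + E°(Cr²⁺/Cr) = +1.450 + (-0.91) = +0.54 V.

+0.54 V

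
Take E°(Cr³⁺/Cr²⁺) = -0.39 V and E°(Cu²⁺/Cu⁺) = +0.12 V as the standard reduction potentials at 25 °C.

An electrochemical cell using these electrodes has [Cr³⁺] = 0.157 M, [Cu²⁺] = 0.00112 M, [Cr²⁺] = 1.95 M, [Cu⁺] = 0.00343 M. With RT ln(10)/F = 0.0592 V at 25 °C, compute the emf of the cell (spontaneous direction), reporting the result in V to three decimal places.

+0.546 V

Cu²⁺/Cu⁺ is the cathode (higher E°), Cr³⁺/Cr²⁺ the anode: E°cell = +0.12 − (-0.39) = +0.51 V, n = 1.
Overall: Cu²⁺(aq) + Cr²⁺(aq) → Cu⁺(aq) + Cr³⁺(aq)
Q = [Cu⁺]·[Cr³⁺] / ([Cu²⁺]·[Cr²⁺]); log Q = -0.608.
E = E° − (0.0592/n) log Q = +0.51 − (0.0592/1)(-0.608) = +0.546 V.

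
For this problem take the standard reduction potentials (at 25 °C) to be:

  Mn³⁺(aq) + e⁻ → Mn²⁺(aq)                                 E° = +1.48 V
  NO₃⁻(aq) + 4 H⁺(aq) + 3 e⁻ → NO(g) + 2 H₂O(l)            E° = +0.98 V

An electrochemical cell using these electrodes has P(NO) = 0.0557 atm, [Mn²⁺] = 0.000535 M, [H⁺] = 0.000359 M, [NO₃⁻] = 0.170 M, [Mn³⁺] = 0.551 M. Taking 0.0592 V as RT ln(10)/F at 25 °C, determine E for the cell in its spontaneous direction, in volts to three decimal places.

+0.941 V

Mn³⁺/Mn²⁺ is the cathode (higher E°), NO₃⁻/NO the anode: E°cell = +1.48 − (+0.98) = +0.50 V, n = 3.
Overall: 3 Mn³⁺(aq) + NO(g) + 2 H₂O(l) → 3 Mn²⁺(aq) + NO₃⁻(aq) + 4 H⁺(aq)
Q = [Mn²⁺]^3·[NO₃⁻]·[H⁺]^4 / ([Mn³⁺]^3·P(NO)); log Q = -22.333.
E = E° − (0.0592/n) log Q = +0.50 − (0.0592/3)(-22.333) = +0.941 V.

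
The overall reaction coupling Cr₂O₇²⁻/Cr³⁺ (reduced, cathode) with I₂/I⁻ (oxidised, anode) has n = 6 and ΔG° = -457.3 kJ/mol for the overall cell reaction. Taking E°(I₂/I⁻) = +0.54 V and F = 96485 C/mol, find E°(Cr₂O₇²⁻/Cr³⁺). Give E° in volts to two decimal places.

+1.33 V

E°cell = −ΔG°/(nF) = −(-457.3×10³)/((6)(96485)) = +0.790 V.
Since Cr₂O₇²⁻/Cr³⁺ is the cathode and I₂/I⁻ the anode, E°cell = E°(Cr₂O₇²⁻/Cr³⁺) − E°(I₂/I⁻).
So E°(Cr₂O₇²⁻/Cr³⁺) = E°cell + E°(I₂/I⁻) = +0.790 + (+0.54) = +1.33 V.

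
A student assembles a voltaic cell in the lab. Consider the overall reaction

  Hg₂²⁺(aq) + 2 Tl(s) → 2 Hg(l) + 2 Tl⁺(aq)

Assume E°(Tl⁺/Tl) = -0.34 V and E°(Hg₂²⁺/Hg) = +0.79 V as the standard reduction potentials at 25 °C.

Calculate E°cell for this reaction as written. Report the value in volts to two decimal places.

+1.13 V

The Hg₂²⁺/Hg couple has the higher reduction potential, so it is the cathode; Tl⁺/Tl is oxidised at the anode.
E°cell = E°(cathode) − E°(anode) = (+0.79) − (-0.34) = +1.13 V.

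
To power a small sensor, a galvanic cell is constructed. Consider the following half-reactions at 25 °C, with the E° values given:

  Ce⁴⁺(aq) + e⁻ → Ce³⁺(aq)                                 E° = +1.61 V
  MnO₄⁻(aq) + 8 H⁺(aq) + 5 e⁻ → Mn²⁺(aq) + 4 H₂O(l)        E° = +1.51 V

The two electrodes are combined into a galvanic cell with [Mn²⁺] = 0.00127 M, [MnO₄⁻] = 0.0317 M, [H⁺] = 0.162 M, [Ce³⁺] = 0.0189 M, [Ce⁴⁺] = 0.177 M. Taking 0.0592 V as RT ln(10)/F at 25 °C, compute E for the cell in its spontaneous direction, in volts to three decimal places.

Ce⁴⁺/Ce³⁺ is the cathode (higher E°), MnO₄⁻/Mn²⁺ the anode: E°cell = +1.61 − (+1.51) = +0.10 V, n = 5.
Overall: 5 Ce⁴⁺(aq) + Mn²⁺(aq) + 4 H₂O(l) → 5 Ce³⁺(aq) + MnO₄⁻(aq) + 8 H⁺(aq)
Q = [Ce³⁺]^5·[MnO₄⁻]·[H⁺]^8 / ([Ce⁴⁺]^5·[Mn²⁺]); log Q = -9.784.
E = E° − (0.0592/n) log Q = +0.10 − (0.0592/5)(-9.784) = +0.216 V.

+0.216 V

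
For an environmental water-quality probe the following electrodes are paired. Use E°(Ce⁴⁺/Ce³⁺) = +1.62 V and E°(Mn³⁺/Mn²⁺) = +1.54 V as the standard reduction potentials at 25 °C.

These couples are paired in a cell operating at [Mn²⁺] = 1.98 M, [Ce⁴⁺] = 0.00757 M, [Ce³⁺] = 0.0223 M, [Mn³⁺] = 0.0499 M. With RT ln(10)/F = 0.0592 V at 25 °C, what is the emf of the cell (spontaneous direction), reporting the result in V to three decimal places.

Ce⁴⁺/Ce³⁺ is the cathode (higher E°), Mn³⁺/Mn²⁺ the anode: E°cell = +1.62 − (+1.54) = +0.08 V, n = 1.
Overall: Ce⁴⁺(aq) + Mn²⁺(aq) → Ce³⁺(aq) + Mn³⁺(aq)
Q = [Ce³⁺]·[Mn³⁺] / ([Ce⁴⁺]·[Mn²⁺]); log Q = -1.129.
E = E° − (0.0592/n) log Q = +0.08 − (0.0592/1)(-1.129) = +0.147 V.

+0.147 V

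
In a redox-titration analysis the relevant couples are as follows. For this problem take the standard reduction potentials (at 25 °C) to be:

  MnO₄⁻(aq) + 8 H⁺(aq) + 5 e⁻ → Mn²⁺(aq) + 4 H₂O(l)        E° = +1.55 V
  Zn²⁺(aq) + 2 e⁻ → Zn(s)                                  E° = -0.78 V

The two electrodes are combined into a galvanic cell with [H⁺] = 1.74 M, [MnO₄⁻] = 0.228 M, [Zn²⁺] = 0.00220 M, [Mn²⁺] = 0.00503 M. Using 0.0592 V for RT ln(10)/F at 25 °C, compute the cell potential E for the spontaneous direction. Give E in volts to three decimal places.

MnO₄⁻/Mn²⁺ is the cathode (higher E°), Zn²⁺/Zn the anode: E°cell = +1.55 − (-0.78) = +2.33 V, n = 10.
Overall: 2 MnO₄⁻(aq) + 16 H⁺(aq) + 5 Zn(s) → 2 Mn²⁺(aq) + 8 H₂O(l) + 5 Zn²⁺(aq)
Q = [Mn²⁺]^2·[Zn²⁺]^5 / ([MnO₄⁻]^2·[H⁺]^16); log Q = -20.449.
E = E° − (0.0592/n) log Q = +2.33 − (0.0592/10)(-20.449) = +2.451 V.

+2.451 V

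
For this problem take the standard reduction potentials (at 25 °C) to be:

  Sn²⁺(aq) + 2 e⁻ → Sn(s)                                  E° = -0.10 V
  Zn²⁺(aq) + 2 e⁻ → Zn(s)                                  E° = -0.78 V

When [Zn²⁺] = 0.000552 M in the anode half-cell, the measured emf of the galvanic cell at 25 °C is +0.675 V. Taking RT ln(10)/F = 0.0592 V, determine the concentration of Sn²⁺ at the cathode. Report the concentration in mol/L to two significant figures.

0.00037 M

Sn²⁺/Sn is the cathode, Zn²⁺/Zn the anode: E°cell = +0.68 V, n = 2.
Overall reaction: Sn²⁺(aq) + Zn(s) → Sn(s) + Zn²⁺(aq); Q = [Zn²⁺]^1/[Sn²⁺]^1.
From E = E° − (0.0592/n) log Q: log Q = (E° − E)·n/0.0592 = (+0.68 − (+0.675))·2/0.0592 = 0.1689.
So 1·log[Sn²⁺] = 1·log(0.000552) − log Q = -3.2581 − (0.1689) = -3.4270; [Sn²⁺] = 10^(-3.4270) ≈ 0.00037 M.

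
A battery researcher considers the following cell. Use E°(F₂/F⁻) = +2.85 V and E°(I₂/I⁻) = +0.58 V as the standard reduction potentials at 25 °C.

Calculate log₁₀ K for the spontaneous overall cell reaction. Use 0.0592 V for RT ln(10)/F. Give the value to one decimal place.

76.7

Cathode: F₂/F⁻; anode: I₂/I⁻. E°cell = +2.27 V, n = 2.
log K = nE°cell / 0.0592 = (2)(+2.27) / 0.0592 = 76.7.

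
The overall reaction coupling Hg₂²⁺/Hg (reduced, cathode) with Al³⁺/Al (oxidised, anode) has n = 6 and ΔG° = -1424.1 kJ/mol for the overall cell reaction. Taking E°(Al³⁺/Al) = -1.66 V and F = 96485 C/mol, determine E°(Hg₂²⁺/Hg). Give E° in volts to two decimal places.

+0.80 V

E°cell = −ΔG°/(nF) = −(-1424.1×10³)/((6)(96485)) = +2.460 V.
Since Hg₂²⁺/Hg is the cathode and Al³⁺/Al the anode, E°cell = E°(Hg₂²⁺/Hg) − E°(Al³⁺/Al).
So E°(Hg₂²⁺/Hg) = E°cell + E°(Al³⁺/Al) = +2.460 + (-1.66) = +0.80 V.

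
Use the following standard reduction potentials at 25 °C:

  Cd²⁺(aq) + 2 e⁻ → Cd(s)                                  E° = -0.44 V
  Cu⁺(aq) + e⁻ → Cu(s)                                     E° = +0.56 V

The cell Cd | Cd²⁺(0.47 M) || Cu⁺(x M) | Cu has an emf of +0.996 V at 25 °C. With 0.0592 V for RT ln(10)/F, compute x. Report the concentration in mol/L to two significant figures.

Cu⁺/Cu is the cathode, Cd²⁺/Cd the anode: E°cell = +1.00 V, n = 2.
Overall reaction: 2 Cu⁺(aq) + Cd(s) → 2 Cu(s) + Cd²⁺(aq); Q = [Cd²⁺]^1/[Cu⁺]^2.
From E = E° − (0.0592/n) log Q: log Q = (E° − E)·n/0.0592 = (+1.00 − (+0.996))·2/0.0592 = 0.1351.
So 2·log[Cu⁺] = 1·log(0.47) − log Q = -0.3279 − (0.1351) = -0.4630; log[Cu⁺] = -0.4630 / 2 = -0.2315; [Cu⁺] = 10^(-0.2315) ≈ 0.59 M.

0.59 M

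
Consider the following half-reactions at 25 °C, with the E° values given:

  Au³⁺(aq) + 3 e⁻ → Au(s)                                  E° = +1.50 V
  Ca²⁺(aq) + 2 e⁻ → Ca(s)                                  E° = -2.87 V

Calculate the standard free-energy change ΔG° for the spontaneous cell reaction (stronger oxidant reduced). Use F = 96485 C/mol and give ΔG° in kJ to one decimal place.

-2529.8 kJ

Au³⁺/Au (E° = +1.50 V) is the cathode; Ca²⁺/Ca (E° = -2.87 V) is the anode, so E°cell = +4.37 V.
Balancing electrons gives n = 6 (lcm of 3 and 2).
ΔG° = −nFE° = −(6)(96485)(+4.37) = -2,529,837 J = -2529.8 kJ.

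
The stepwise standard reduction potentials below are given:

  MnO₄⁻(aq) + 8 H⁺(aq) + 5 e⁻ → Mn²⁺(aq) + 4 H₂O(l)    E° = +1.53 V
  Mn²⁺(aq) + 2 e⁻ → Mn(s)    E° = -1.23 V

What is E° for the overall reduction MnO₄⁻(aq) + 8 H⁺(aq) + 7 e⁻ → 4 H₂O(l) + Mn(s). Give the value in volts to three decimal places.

+0.741 V

Standard free energies of sequential steps add: ΔG°₃ = ΔG°₁ + ΔG°₂, so n₃E°₃ = n₁E°₁ + n₂E°₂.
E°₃ = (5×+1.53 + 2×-1.23) / 7 = (+5.190) / 7 = +0.741 V.
Simply averaging or adding the two E° values would be wrong; the electron-weighted sum is required.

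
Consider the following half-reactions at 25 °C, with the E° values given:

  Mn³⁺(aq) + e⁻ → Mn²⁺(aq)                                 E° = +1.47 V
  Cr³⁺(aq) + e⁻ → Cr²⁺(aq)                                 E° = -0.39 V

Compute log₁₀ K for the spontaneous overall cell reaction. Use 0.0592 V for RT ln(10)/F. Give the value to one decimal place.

Cathode: Mn³⁺/Mn²⁺; anode: Cr³⁺/Cr²⁺. E°cell = +1.86 V, n = 1.
log K = nE°cell / 0.0592 = (1)(+1.86) / 0.0592 = 31.4.

31.4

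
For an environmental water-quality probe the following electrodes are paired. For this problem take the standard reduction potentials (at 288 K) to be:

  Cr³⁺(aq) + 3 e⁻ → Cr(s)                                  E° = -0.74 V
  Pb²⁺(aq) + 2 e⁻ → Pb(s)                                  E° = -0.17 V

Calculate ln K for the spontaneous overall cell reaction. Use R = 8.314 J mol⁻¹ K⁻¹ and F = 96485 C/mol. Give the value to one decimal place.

137.8

Cathode: Pb²⁺/Pb; anode: Cr³⁺/Cr. E°cell = (-0.17) − (-0.74) = +0.57 V, with n = 6.
ΔG° = −nFE° = −RT ln K, so ln K = nFE°/(RT) = (6)(96485)(+0.57) / ((8.314)(288)) = 137.811.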